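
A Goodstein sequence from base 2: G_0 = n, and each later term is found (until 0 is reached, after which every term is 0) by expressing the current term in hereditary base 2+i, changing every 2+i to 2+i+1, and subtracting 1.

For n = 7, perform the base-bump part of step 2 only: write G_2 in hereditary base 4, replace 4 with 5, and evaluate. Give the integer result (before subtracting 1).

3128

[0] 7 ≡ 2^2 + 2 + 1 (base 2). Lift 3: 31. −1: 30.
[1] 30 ≡ 3^3 + 3 (base 3). Lift 4: 260. −1: 259.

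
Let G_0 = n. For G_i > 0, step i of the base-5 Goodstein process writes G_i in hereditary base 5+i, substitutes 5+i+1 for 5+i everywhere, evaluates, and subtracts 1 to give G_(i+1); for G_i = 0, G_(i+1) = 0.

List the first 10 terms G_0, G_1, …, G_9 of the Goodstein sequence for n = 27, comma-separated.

i=0: 27 = 5^2 + 2 (b=5); 5→6: 6^2 + 2 = 38; 38−1 = 37
i=1: 37 = 6^2 + 1 (b=6); 6→7: 7^2 + 1 = 50; 50−1 = 49
i=2: 49 = 7^2 (b=7); 7→8: 8^2 = 64; 64−1 = 63
i=3: 63 = 7·8 + 7 (b=8); 8→9: 7·9 + 7 = 70; 70−1 = 69
i=4: 69 = 7·9 + 6 (b=9); 9→10: 7·10 + 6 = 76; 76−1 = 75
i=5: 75 = 7·10 + 5 (b=10); 10→11: 7·11 + 5 = 82; 82−1 = 81
i=6: 81 = 7·11 + 4 (b=11); 11→12: 7·12 + 4 = 88; 88−1 = 87
i=7: 87 = 7·12 + 3 (b=12); 12→13: 7·13 + 3 = 94; 94−1 = 93
i=8: 93 = 7·13 + 2 (b=13); 13→14: 7·14 + 2 = 100; 100−1 = 99

27, 37, 49, 63, 69, 75, 81, 87, 93, 99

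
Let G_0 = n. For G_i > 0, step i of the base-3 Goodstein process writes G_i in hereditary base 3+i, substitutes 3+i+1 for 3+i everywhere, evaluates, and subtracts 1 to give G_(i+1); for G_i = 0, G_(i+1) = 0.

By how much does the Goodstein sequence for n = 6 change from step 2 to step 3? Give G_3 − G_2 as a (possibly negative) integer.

G_0=6  [base 3] 2·3  →[3↦4]→  2·4 = 8  −1 ⇒ G_1=7
G_1=7  [base 4] 4 + 3  →[4↦5]→  5 + 3 = 8  −1 ⇒ G_2=7
G_2=7  [base 5] 5 + 2  →[5↦6]→  6 + 2 = 8  −1 ⇒ G_3=7

0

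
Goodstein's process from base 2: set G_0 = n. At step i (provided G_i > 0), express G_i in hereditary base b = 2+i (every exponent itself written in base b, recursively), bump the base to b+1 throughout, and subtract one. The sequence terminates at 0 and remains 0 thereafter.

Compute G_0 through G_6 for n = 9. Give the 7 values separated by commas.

9, 81, 1023, 9842, 140743, 2471826, 50333399

G_0 = 9. HB_2(9) = 2^(2 + 1) + 1. Bump = 82. G_1 = 81.
G_1 = 81. HB_3(81) = 3^(3 + 1). Bump = 1024. G_2 = 1023.
G_2 = 1023. HB_4(1023) = 3·4^4 + 3·4^3 + 3·4^2 + 3·4 + 3. Bump = 9843. G_3 = 9842.
G_3 = 9842. HB_5(9842) = 3·5^5 + 3·5^3 + 3·5^2 + 3·5 + 2. Bump = 140744. G_4 = 140743.
G_4 = 140743. HB_6(140743) = 3·6^6 + 3·6^3 + 3·6^2 + 3·6 + 1. Bump = 2471827. G_5 = 2471826.
G_5 = 2471826. HB_7(2471826) = 3·7^7 + 3·7^3 + 3·7^2 + 3·7. Bump = 50333400. G_6 = 50333399.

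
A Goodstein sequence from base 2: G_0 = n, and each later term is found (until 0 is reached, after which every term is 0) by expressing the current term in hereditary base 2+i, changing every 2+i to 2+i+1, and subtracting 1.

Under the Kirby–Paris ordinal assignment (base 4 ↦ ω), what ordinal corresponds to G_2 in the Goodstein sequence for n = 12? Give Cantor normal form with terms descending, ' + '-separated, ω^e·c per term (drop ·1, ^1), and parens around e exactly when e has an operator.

ω^(ω + 1) + ω^2·2 + ω·2 + 1

(0) 12|_2 = 2^(2 + 1) + 2^2 ↦ 3^(3 + 1) + 3^3|_3 = 108 ⇒ 107
(1) 107|_3 = 3^(3 + 1) + 2·3^2 + 2·3 + 2 ↦ 4^(4 + 1) + 2·4^2 + 2·4 + 2|_4 = 1066 ⇒ 1065
(2) 1065|_4 = 4^(4 + 1) + 2·4^2 + 2·4 + 1 ↦ 5^(5 + 1) + 2·5^2 + 2·5 + 1|_5 = 15686 ⇒ 15685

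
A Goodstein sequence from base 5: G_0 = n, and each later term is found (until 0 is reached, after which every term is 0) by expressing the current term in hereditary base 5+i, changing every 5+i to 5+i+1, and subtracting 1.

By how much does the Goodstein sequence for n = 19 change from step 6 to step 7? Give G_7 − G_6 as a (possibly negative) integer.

base 5: 19 = 3·5 + 4; at 6: 3·6 + 4 = 22; next = 21
base 6: 21 = 3·6 + 3; at 7: 3·7 + 3 = 24; next = 23
base 7: 23 = 3·7 + 2; at 8: 3·8 + 2 = 26; next = 25
base 8: 25 = 3·8 + 1; at 9: 3·9 + 1 = 28; next = 27
base 9: 27 = 3·9; at 10: 3·10 = 30; next = 29
base 10: 29 = 2·10 + 9; at 11: 2·11 + 9 = 31; next = 30
base 11: 30 = 2·11 + 8; at 12: 2·12 + 8 = 32; next = 31

1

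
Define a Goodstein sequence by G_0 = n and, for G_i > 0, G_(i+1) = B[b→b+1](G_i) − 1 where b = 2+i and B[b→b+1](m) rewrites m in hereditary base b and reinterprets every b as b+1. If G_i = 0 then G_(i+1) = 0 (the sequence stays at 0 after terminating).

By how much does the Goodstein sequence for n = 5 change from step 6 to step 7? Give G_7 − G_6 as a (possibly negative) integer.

(0) 5|_2 = 2^2 + 1 ↦ 3^3 + 1|_3 = 28 ⇒ 27
(1) 27|_3 = 3^3 ↦ 4^4|_4 = 256 ⇒ 255
(2) 255|_4 = 3·4^3 + 3·4^2 + 3·4 + 3 ↦ 3·5^3 + 3·5^2 + 3·5 + 3|_5 = 468 ⇒ 467
(3) 467|_5 = 3·5^3 + 3·5^2 + 3·5 + 2 ↦ 3·6^3 + 3·6^2 + 3·6 + 2|_6 = 776 ⇒ 775
(4) 775|_6 = 3·6^3 + 3·6^2 + 3·6 + 1 ↦ 3·7^3 + 3·7^2 + 3·7 + 1|_7 = 1198 ⇒ 1197
(5) 1197|_7 = 3·7^3 + 3·7^2 + 3·7 ↦ 3·8^3 + 3·8^2 + 3·8|_8 = 1752 ⇒ 1751
(6) 1751|_8 = 3·8^3 + 3·8^2 + 2·8 + 7 ↦ 3·9^3 + 3·9^2 + 2·9 + 7|_9 = 2455 ⇒ 2454

703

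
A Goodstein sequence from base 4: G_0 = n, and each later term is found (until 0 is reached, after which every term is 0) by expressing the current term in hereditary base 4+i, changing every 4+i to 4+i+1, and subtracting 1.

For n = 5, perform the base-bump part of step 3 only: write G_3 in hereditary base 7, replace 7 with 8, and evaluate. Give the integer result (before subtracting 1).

4

5 —HB4→ 4 + 1 —bump→ 5 + 1 = 6 —(−1)→ 5
5 —HB5→ 5 —bump→ 6 = 6 —(−1)→ 5
5 —HB6→ 5 —bump→ 5 = 5 —(−1)→ 4
4 —HB7→ 4 —bump→ 4 = 4 —(−1)→ 3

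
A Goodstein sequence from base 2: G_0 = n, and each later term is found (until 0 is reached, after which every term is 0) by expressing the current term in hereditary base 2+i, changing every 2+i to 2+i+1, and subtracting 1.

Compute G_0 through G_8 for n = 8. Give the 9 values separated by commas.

8, 80, 553, 6310, 93395, 1647195, 33554571, 774841151, 20000000211

step 0: 8 = 2^(2 + 1); sub 3 for 2: 3^(3 + 1); = 81; G_1 = 81−1 = 80
step 1: 80 = 2·3^3 + 2·3^2 + 2·3 + 2; sub 4 for 3: 2·4^4 + 2·4^2 + 2·4 + 2; = 554; G_2 = 554−1 = 553
step 2: 553 = 2·4^4 + 2·4^2 + 2·4 + 1; sub 5 for 4: 2·5^5 + 2·5^2 + 2·5 + 1; = 6311; G_3 = 6311−1 = 6310
step 3: 6310 = 2·5^5 + 2·5^2 + 2·5; sub 6 for 5: 2·6^6 + 2·6^2 + 2·6; = 93396; G_4 = 93396−1 = 93395
step 4: 93395 = 2·6^6 + 2·6^2 + 6 + 5; sub 7 for 6: 2·7^7 + 2·7^2 + 7 + 5; = 1647196; G_5 = 1647196−1 = 1647195
step 5: 1647195 = 2·7^7 + 2·7^2 + 7 + 4; sub 8 for 7: 2·8^8 + 2·8^2 + 8 + 4; = 33554572; G_6 = 33554572−1 = 33554571
step 6: 33554571 = 2·8^8 + 2·8^2 + 8 + 3; sub 9 for 8: 2·9^9 + 2·9^2 + 9 + 3; = 774841152; G_7 = 774841152−1 = 774841151
step 7: 774841151 = 2·9^9 + 2·9^2 + 9 + 2; sub 10 for 9: 2·10^10 + 2·10^2 + 10 + 2; = 20000000212; G_8 = 20000000212−1 = 20000000211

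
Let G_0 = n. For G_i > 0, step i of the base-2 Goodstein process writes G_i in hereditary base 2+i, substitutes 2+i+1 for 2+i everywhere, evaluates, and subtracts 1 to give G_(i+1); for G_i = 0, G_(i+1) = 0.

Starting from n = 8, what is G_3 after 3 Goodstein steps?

8 —HB2→ 2^(2 + 1) —bump→ 3^(3 + 1) = 81 —(−1)→ 80
80 —HB3→ 2·3^3 + 2·3^2 + 2·3 + 2 —bump→ 2·4^4 + 2·4^2 + 2·4 + 2 = 554 —(−1)→ 553
553 —HB4→ 2·4^4 + 2·4^2 + 2·4 + 1 —bump→ 2·5^5 + 2·5^2 + 2·5 + 1 = 6311 —(−1)→ 6310

6310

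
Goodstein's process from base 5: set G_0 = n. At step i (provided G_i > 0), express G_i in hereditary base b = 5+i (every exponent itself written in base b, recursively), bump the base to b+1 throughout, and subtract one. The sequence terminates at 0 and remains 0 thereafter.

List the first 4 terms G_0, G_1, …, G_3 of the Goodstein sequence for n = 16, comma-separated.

(0) 16|_5 = 3·5 + 1 ↦ 3·6 + 1|_6 = 19 ⇒ 18
(1) 18|_6 = 3·6 ↦ 3·7|_7 = 21 ⇒ 20
(2) 20|_7 = 2·7 + 6 ↦ 2·8 + 6|_8 = 22 ⇒ 21

16, 18, 20, 21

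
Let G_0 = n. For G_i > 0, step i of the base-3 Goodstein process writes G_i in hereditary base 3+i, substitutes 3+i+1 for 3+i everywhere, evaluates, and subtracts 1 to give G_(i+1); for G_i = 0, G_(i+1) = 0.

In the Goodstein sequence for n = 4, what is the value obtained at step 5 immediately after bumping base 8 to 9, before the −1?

G_0 = 4. HB_3(4) = 3 + 1. Bump = 5. G_1 = 4.
G_1 = 4. HB_4(4) = 4. Bump = 5. G_2 = 4.
G_2 = 4. HB_5(4) = 4. Bump = 4. G_3 = 3.
G_3 = 3. HB_6(3) = 3. Bump = 3. G_4 = 2.
G_4 = 2. HB_7(2) = 2. Bump = 2. G_5 = 1.
G_5 = 1. HB_8(1) = 1. Bump = 1. G_6 = 0.

1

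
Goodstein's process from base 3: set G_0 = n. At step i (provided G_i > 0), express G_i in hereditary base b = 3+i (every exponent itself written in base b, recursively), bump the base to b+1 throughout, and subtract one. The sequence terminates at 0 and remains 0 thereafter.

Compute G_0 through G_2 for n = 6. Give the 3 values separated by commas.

6, 7, 7

step 0: 6 = 2·3; sub 4 for 3: 2·4; = 8; G_1 = 8−1 = 7
step 1: 7 = 4 + 3; sub 5 for 4: 5 + 3; = 8; G_2 = 8−1 = 7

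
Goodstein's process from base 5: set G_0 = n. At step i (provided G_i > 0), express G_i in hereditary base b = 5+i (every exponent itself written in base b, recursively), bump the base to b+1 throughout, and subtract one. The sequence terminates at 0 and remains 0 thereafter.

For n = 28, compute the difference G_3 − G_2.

[0] 28 ≡ 5^2 + 3 (base 5). Lift 6: 39. −1: 38.
[1] 38 ≡ 6^2 + 2 (base 6). Lift 7: 51. −1: 50.
[2] 50 ≡ 7^2 + 1 (base 7). Lift 8: 65. −1: 64.

14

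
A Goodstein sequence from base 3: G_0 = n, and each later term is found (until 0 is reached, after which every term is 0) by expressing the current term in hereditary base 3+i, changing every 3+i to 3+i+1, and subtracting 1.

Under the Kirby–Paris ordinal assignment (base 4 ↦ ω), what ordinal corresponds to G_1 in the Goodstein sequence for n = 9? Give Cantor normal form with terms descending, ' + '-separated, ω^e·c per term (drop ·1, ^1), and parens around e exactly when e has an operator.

9 —HB3→ 3^2 —bump→ 4^2 = 16 —(−1)→ 15
15 —HB4→ 3·4 + 3 —bump→ 3·5 + 3 = 18 —(−1)→ 17

ω·3 + 3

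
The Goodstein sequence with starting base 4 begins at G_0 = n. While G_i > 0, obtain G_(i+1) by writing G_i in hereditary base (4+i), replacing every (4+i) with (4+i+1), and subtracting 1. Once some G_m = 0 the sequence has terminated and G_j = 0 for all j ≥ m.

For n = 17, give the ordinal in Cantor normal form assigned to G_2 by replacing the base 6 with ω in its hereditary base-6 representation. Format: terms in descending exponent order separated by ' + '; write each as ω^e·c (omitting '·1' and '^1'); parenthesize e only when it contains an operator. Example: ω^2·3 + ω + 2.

ω·5 + 5

base 4: 17 = 4^2 + 1; at 5: 5^2 + 1 = 26; next = 25
base 5: 25 = 5^2; at 6: 6^2 = 36; next = 35
base 6: 35 = 5·6 + 5; at 7: 5·7 + 5 = 40; next = 39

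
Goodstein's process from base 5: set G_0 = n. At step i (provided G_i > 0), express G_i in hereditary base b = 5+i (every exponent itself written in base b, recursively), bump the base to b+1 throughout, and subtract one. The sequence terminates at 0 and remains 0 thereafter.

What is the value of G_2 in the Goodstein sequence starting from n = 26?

base 5: 26 = 5^2 + 1; at 6: 6^2 + 1 = 37; next = 36
base 6: 36 = 6^2; at 7: 7^2 = 49; next = 48
base 7: 48 = 6·7 + 6; at 8: 6·8 + 6 = 54; next = 53

48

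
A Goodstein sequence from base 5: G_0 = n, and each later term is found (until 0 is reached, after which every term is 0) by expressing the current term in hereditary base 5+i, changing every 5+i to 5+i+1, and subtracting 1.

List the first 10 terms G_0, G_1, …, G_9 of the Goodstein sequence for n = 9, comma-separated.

(0) 9|_5 = 5 + 4 ↦ 6 + 4|_6 = 10 ⇒ 9
(1) 9|_6 = 6 + 3 ↦ 7 + 3|_7 = 10 ⇒ 9
(2) 9|_7 = 7 + 2 ↦ 8 + 2|_8 = 10 ⇒ 9
(3) 9|_8 = 8 + 1 ↦ 9 + 1|_9 = 10 ⇒ 9
(4) 9|_9 = 9 ↦ 10|_10 = 10 ⇒ 9
(5) 9|_10 = 9 ↦ 9|_11 = 9 ⇒ 8
(6) 8|_11 = 8 ↦ 8|_12 = 8 ⇒ 7
(7) 7|_12 = 7 ↦ 7|_13 = 7 ⇒ 6
(8) 6|_13 = 6 ↦ 6|_14 = 6 ⇒ 5

9, 9, 9, 9, 9, 9, 8, 7, 6, 5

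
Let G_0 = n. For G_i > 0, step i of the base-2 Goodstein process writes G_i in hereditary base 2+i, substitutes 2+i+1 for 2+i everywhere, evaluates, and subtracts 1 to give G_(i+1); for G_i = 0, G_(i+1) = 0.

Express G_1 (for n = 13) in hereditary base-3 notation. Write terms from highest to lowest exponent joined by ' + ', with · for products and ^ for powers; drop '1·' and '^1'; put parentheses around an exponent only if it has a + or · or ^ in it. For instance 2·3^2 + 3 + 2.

3^(3 + 1) + 3^3

i=0: 13 = 2^(2 + 1) + 2^2 + 1 (b=2); 2→3: 3^(3 + 1) + 3^3 + 1 = 109; 109−1 = 108
i=1: 108 = 3^(3 + 1) + 3^3 (b=3); 3→4: 4^(4 + 1) + 4^4 = 1280; 1280−1 = 1279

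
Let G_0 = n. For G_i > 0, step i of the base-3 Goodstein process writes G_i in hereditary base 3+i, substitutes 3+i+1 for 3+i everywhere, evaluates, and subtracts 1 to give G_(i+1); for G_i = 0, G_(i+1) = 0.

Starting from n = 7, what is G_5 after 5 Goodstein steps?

(0) 7|_3 = 2·3 + 1 ↦ 2·4 + 1|_4 = 9 ⇒ 8
(1) 8|_4 = 2·4 ↦ 2·5|_5 = 10 ⇒ 9
(2) 9|_5 = 5 + 4 ↦ 6 + 4|_6 = 10 ⇒ 9
(3) 9|_6 = 6 + 3 ↦ 7 + 3|_7 = 10 ⇒ 9
(4) 9|_7 = 7 + 2 ↦ 8 + 2|_8 = 10 ⇒ 9
(5) 9|_8 = 8 + 1 ↦ 9 + 1|_9 = 10 ⇒ 9

9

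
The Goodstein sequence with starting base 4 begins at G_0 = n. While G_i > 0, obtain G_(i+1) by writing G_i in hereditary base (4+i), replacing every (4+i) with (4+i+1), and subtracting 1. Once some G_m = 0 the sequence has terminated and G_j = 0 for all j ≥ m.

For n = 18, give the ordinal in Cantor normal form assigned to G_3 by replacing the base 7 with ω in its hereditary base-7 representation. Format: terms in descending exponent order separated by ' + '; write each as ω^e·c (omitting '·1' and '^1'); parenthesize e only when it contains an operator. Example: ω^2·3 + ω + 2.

G_0 = 18. HB_4(18) = 4^2 + 2. Bump = 27. G_1 = 26.
G_1 = 26. HB_5(26) = 5^2 + 1. Bump = 37. G_2 = 36.
G_2 = 36. HB_6(36) = 6^2. Bump = 49. G_3 = 48.
G_3 = 48. HB_7(48) = 6·7 + 6. Bump = 54. G_4 = 53.

ω·6 + 6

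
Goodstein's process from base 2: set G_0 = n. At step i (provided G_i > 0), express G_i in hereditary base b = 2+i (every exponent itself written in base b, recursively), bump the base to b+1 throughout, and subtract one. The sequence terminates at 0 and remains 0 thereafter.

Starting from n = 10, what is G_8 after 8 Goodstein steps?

i=0: 10 = 2^(2 + 1) + 2 (b=2); 2→3: 3^(3 + 1) + 3 = 84; 84−1 = 83
i=1: 83 = 3^(3 + 1) + 2 (b=3); 3→4: 4^(4 + 1) + 2 = 1026; 1026−1 = 1025
i=2: 1025 = 4^(4 + 1) + 1 (b=4); 4→5: 5^(5 + 1) + 1 = 15626; 15626−1 = 15625
i=3: 15625 = 5^(5 + 1) (b=5); 5→6: 6^(6 + 1) = 279936; 279936−1 = 279935
i=4: 279935 = 5·6^6 + 5·6^5 + 5·6^4 + 5·6^3 + 5·6^2 + 5·6 + 5 (b=6); 6→7: 5·7^7 + 5·7^5 + 5·7^4 + 5·7^3 + 5·7^2 + 5·7 + 5 = 4215755; 4215755−1 = 4215754
i=5: 4215754 = 5·7^7 + 5·7^5 + 5·7^4 + 5·7^3 + 5·7^2 + 5·7 + 4 (b=7); 7→8: 5·8^8 + 5·8^5 + 5·8^4 + 5·8^3 + 5·8^2 + 5·8 + 4 = 84073324; 84073324−1 = 84073323
i=6: 84073323 = 5·8^8 + 5·8^5 + 5·8^4 + 5·8^3 + 5·8^2 + 5·8 + 3 (b=8); 8→9: 5·9^9 + 5·9^5 + 5·9^4 + 5·9^3 + 5·9^2 + 5·9 + 3 = 1937434593; 1937434593−1 = 1937434592
i=7: 1937434592 = 5·9^9 + 5·9^5 + 5·9^4 + 5·9^3 + 5·9^2 + 5·9 + 2 (b=9); 9→10: 5·10^10 + 5·10^5 + 5·10^4 + 5·10^3 + 5·10^2 + 5·10 + 2 = 50000555552; 50000555552−1 = 50000555551
i=8: 50000555551 = 5·10^10 + 5·10^5 + 5·10^4 + 5·10^3 + 5·10^2 + 5·10 + 1 (b=10); 10→11: 5·11^11 + 5·11^5 + 5·11^4 + 5·11^3 + 5·11^2 + 5·11 + 1 = 1426559238831; 1426559238831−1 = 1426559238830

50000555551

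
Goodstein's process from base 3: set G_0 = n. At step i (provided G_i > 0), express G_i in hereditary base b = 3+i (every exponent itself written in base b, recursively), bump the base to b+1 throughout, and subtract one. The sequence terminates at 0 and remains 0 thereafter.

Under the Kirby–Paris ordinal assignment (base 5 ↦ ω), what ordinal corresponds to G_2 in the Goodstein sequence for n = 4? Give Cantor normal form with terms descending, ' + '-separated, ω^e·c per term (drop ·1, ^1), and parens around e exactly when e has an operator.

G_0 = 4. HB_3(4) = 3 + 1. Bump = 5. G_1 = 4.
G_1 = 4. HB_4(4) = 4. Bump = 5. G_2 = 4.
G_2 = 4. HB_5(4) = 4. Bump = 4. G_3 = 3.

4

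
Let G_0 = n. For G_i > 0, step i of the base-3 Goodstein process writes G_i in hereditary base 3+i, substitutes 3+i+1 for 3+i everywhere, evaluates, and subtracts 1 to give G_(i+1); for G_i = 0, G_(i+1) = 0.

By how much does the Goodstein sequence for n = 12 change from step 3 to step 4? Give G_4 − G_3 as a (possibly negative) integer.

12

G_0 = 12. HB_3(12) = 3^2 + 3. Bump = 20. G_1 = 19.
G_1 = 19. HB_4(19) = 4^2 + 3. Bump = 28. G_2 = 27.
G_2 = 27. HB_5(27) = 5^2 + 2. Bump = 38. G_3 = 37.
G_3 = 37. HB_6(37) = 6^2 + 1. Bump = 50. G_4 = 49.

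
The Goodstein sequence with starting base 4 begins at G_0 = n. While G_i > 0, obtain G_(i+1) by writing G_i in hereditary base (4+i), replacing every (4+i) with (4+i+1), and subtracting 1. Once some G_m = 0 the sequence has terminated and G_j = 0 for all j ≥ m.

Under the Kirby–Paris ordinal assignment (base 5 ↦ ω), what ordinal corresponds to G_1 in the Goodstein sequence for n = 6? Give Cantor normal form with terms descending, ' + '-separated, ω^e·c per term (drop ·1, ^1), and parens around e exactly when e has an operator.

ω + 1

G_0=6  [base 4] 4 + 2  →[4↦5]→  5 + 2 = 7  −1 ⇒ G_1=6
G_1=6  [base 5] 5 + 1  →[5↦6]→  6 + 1 = 7  −1 ⇒ G_2=6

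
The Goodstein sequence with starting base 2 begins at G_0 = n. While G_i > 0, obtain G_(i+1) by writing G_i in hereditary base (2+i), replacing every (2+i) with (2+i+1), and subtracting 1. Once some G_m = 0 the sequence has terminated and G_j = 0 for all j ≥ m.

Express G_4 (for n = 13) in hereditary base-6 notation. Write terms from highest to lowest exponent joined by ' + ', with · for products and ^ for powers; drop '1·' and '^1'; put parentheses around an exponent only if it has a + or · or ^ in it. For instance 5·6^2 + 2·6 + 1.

6^(6 + 1) + 3·6^3 + 3·6^2 + 3·6 + 1

G_0 = 13. HB_2(13) = 2^(2 + 1) + 2^2 + 1. Bump = 109. G_1 = 108.
G_1 = 108. HB_3(108) = 3^(3 + 1) + 3^3. Bump = 1280. G_2 = 1279.
G_2 = 1279. HB_4(1279) = 4^(4 + 1) + 3·4^3 + 3·4^2 + 3·4 + 3. Bump = 16093. G_3 = 16092.
G_3 = 16092. HB_5(16092) = 5^(5 + 1) + 3·5^3 + 3·5^2 + 3·5 + 2. Bump = 280712. G_4 = 280711.
G_4 = 280711. HB_6(280711) = 6^(6 + 1) + 3·6^3 + 3·6^2 + 3·6 + 1. Bump = 5765999. G_5 = 5765998.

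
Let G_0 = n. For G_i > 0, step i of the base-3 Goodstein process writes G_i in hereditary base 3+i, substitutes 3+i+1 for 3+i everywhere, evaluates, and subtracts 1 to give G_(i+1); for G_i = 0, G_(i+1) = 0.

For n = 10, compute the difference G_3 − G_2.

10 —HB3→ 3^2 + 1 —bump→ 4^2 + 1 = 17 —(−1)→ 16
16 —HB4→ 4^2 —bump→ 5^2 = 25 —(−1)→ 24
24 —HB5→ 4·5 + 4 —bump→ 4·6 + 4 = 28 —(−1)→ 27

3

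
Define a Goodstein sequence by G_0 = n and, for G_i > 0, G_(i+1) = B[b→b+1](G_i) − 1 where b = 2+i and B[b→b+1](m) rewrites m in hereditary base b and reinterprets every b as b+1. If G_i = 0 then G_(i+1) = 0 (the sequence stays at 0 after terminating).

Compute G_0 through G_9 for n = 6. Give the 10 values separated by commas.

6, 29, 257, 3125, 46655, 98039, 187243, 332147, 555551, 885775

G_0 = 6. HB_2(6) = 2^2 + 2. Bump = 30. G_1 = 29.
G_1 = 29. HB_3(29) = 3^3 + 2. Bump = 258. G_2 = 257.
G_2 = 257. HB_4(257) = 4^4 + 1. Bump = 3126. G_3 = 3125.
G_3 = 3125. HB_5(3125) = 5^5. Bump = 46656. G_4 = 46655.
G_4 = 46655. HB_6(46655) = 5·6^5 + 5·6^4 + 5·6^3 + 5·6^2 + 5·6 + 5. Bump = 98040. G_5 = 98039.
G_5 = 98039. HB_7(98039) = 5·7^5 + 5·7^4 + 5·7^3 + 5·7^2 + 5·7 + 4. Bump = 187244. G_6 = 187243.
G_6 = 187243. HB_8(187243) = 5·8^5 + 5·8^4 + 5·8^3 + 5·8^2 + 5·8 + 3. Bump = 332148. G_7 = 332147.
G_7 = 332147. HB_9(332147) = 5·9^5 + 5·9^4 + 5·9^3 + 5·9^2 + 5·9 + 2. Bump = 555552. G_8 = 555551.
G_8 = 555551. HB_10(555551) = 5·10^5 + 5·10^4 + 5·10^3 + 5·10^2 + 5·10 + 1. Bump = 885776. G_9 = 885775.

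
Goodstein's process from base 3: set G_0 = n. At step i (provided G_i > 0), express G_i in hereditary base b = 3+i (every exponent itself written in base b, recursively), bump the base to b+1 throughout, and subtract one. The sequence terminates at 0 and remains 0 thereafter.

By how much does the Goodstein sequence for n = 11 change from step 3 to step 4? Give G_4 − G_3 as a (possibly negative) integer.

4

G_0=11  [base 3] 3^2 + 2  →[3↦4]→  4^2 + 2 = 18  −1 ⇒ G_1=17
G_1=17  [base 4] 4^2 + 1  →[4↦5]→  5^2 + 1 = 26  −1 ⇒ G_2=25
G_2=25  [base 5] 5^2  →[5↦6]→  6^2 = 36  −1 ⇒ G_3=35
G_3=35  [base 6] 5·6 + 5  →[6↦7]→  5·7 + 5 = 40  −1 ⇒ G_4=39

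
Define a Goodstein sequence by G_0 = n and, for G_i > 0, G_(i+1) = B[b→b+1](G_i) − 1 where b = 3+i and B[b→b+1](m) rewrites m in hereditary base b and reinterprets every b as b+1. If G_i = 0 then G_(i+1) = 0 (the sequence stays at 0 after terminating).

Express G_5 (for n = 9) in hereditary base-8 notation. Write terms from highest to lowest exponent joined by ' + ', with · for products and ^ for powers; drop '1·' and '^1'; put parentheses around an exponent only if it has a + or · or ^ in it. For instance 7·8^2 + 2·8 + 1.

2·8 + 7

G_0=9  [base 3] 3^2  →[3↦4]→  4^2 = 16  −1 ⇒ G_1=15
G_1=15  [base 4] 3·4 + 3  →[4↦5]→  3·5 + 3 = 18  −1 ⇒ G_2=17
G_2=17  [base 5] 3·5 + 2  →[5↦6]→  3·6 + 2 = 20  −1 ⇒ G_3=19
G_3=19  [base 6] 3·6 + 1  →[6↦7]→  3·7 + 1 = 22  −1 ⇒ G_4=21
G_4=21  [base 7] 3·7  →[7↦8]→  3·8 = 24  −1 ⇒ G_5=23
G_5=23  [base 8] 2·8 + 7  →[8↦9]→  2·9 + 7 = 25  −1 ⇒ G_6=24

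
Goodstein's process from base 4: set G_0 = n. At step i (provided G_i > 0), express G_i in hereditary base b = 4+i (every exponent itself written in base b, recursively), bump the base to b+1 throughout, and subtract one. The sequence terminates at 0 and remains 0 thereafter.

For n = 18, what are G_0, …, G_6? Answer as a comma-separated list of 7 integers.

18 —HB4→ 4^2 + 2 —bump→ 5^2 + 2 = 27 —(−1)→ 26
26 —HB5→ 5^2 + 1 —bump→ 6^2 + 1 = 37 —(−1)→ 36
36 —HB6→ 6^2 —bump→ 7^2 = 49 —(−1)→ 48
48 —HB7→ 6·7 + 6 —bump→ 6·8 + 6 = 54 —(−1)→ 53
53 —HB8→ 6·8 + 5 —bump→ 6·9 + 5 = 59 —(−1)→ 58
58 —HB9→ 6·9 + 4 —bump→ 6·10 + 4 = 64 —(−1)→ 63

18, 26, 36, 48, 53, 58, 63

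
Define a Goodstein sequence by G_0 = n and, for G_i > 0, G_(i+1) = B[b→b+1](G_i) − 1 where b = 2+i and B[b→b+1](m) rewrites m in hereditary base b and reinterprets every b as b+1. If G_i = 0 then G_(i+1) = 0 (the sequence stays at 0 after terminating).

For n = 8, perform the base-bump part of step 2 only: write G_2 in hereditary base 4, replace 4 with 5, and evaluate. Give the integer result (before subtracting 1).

6311

G_0 = 8. HB_2(8) = 2^(2 + 1). Bump = 81. G_1 = 80.
G_1 = 80. HB_3(80) = 2·3^3 + 2·3^2 + 2·3 + 2. Bump = 554. G_2 = 553.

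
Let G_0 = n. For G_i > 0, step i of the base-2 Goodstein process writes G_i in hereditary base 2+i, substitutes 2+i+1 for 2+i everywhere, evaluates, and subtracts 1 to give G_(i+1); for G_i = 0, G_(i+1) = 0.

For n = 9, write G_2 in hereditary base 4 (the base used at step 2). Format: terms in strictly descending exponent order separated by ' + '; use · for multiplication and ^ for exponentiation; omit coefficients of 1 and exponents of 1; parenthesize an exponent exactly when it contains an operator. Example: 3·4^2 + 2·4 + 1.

base 2: 9 = 2^(2 + 1) + 1; at 3: 3^(3 + 1) + 1 = 82; next = 81
base 3: 81 = 3^(3 + 1); at 4: 4^(4 + 1) = 1024; next = 1023
base 4: 1023 = 3·4^4 + 3·4^3 + 3·4^2 + 3·4 + 3; at 5: 3·5^5 + 3·5^3 + 3·5^2 + 3·5 + 3 = 9843; next = 9842

3·4^4 + 3·4^3 + 3·4^2 + 3·4 + 3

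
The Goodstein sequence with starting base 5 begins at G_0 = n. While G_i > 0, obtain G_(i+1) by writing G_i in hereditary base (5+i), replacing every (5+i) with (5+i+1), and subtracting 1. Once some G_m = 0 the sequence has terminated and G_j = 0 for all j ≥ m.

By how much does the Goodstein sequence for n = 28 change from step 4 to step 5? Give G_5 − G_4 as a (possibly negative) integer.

7

28 —HB5→ 5^2 + 3 —bump→ 6^2 + 3 = 39 —(−1)→ 38
38 —HB6→ 6^2 + 2 —bump→ 7^2 + 2 = 51 —(−1)→ 50
50 —HB7→ 7^2 + 1 —bump→ 8^2 + 1 = 65 —(−1)→ 64
64 —HB8→ 8^2 —bump→ 9^2 = 81 —(−1)→ 80
80 —HB9→ 8·9 + 8 —bump→ 8·10 + 8 = 88 —(−1)→ 87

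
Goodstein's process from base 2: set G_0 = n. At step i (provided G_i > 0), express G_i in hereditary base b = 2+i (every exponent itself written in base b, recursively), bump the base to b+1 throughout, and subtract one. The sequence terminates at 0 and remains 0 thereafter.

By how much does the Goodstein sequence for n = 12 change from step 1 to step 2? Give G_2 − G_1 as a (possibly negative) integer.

958

step 0: 12 = 2^(2 + 1) + 2^2; sub 3 for 2: 3^(3 + 1) + 3^3; = 108; G_1 = 108−1 = 107
step 1: 107 = 3^(3 + 1) + 2·3^2 + 2·3 + 2; sub 4 for 3: 4^(4 + 1) + 2·4^2 + 2·4 + 2; = 1066; G_2 = 1066−1 = 1065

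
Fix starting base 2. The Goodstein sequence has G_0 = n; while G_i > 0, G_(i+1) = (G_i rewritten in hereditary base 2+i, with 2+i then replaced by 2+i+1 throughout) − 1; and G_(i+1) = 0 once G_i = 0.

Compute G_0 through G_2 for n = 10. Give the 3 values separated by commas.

10, 83, 1025

10 —HB2→ 2^(2 + 1) + 2 —bump→ 3^(3 + 1) + 3 = 84 —(−1)→ 83
83 —HB3→ 3^(3 + 1) + 2 —bump→ 4^(4 + 1) + 2 = 1026 —(−1)→ 1025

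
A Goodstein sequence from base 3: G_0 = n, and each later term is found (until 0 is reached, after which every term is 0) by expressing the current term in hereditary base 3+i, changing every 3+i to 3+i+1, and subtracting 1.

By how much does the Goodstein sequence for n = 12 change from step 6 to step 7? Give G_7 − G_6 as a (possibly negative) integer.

6

[0] 12 ≡ 3^2 + 3 (base 3). Lift 4: 20. −1: 19.
[1] 19 ≡ 4^2 + 3 (base 4). Lift 5: 28. −1: 27.
[2] 27 ≡ 5^2 + 2 (base 5). Lift 6: 38. −1: 37.
[3] 37 ≡ 6^2 + 1 (base 6). Lift 7: 50. −1: 49.
[4] 49 ≡ 7^2 (base 7). Lift 8: 64. −1: 63.
[5] 63 ≡ 7·8 + 7 (base 8). Lift 9: 70. −1: 69.
[6] 69 ≡ 7·9 + 6 (base 9). Lift 10: 76. −1: 75.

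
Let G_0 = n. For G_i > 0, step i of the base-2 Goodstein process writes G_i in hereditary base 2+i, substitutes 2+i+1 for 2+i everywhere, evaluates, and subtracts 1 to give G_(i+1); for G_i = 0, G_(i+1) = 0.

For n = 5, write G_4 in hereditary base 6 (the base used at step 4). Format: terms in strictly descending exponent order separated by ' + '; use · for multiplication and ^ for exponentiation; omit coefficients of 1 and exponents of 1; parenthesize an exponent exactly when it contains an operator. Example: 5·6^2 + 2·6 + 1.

[0] 5 ≡ 2^2 + 1 (base 2). Lift 3: 28. −1: 27.
[1] 27 ≡ 3^3 (base 3). Lift 4: 256. −1: 255.
[2] 255 ≡ 3·4^3 + 3·4^2 + 3·4 + 3 (base 4). Lift 5: 468. −1: 467.
[3] 467 ≡ 3·5^3 + 3·5^2 + 3·5 + 2 (base 5). Lift 6: 776. −1: 775.

3·6^3 + 3·6^2 + 3·6 + 1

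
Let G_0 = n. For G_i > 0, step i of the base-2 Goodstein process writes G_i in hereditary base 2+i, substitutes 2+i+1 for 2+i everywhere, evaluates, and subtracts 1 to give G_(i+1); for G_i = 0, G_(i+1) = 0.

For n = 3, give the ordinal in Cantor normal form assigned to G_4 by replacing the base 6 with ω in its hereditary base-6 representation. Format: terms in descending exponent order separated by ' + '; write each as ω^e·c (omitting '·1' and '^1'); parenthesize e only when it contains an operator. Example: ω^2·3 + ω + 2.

base 2: 3 = 2 + 1; at 3: 3 + 1 = 4; next = 3
base 3: 3 = 3; at 4: 4 = 4; next = 3
base 4: 3 = 3; at 5: 3 = 3; next = 2
base 5: 2 = 2; at 6: 2 = 2; next = 1
base 6: 1 = 1; at 7: 1 = 1; next = 0

1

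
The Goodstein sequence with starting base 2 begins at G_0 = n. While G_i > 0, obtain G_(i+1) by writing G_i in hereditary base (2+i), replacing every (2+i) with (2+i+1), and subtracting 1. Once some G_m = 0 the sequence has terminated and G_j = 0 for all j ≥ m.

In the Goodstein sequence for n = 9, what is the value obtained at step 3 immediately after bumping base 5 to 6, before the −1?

140744

step 0: 9 = 2^(2 + 1) + 1; sub 3 for 2: 3^(3 + 1) + 1; = 82; G_1 = 82−1 = 81
step 1: 81 = 3^(3 + 1); sub 4 for 3: 4^(4 + 1); = 1024; G_2 = 1024−1 = 1023
step 2: 1023 = 3·4^4 + 3·4^3 + 3·4^2 + 3·4 + 3; sub 5 for 4: 3·5^5 + 3·5^3 + 3·5^2 + 3·5 + 3; = 9843; G_3 = 9843−1 = 9842
step 3: 9842 = 3·5^5 + 3·5^3 + 3·5^2 + 3·5 + 2; sub 6 for 5: 3·6^6 + 3·6^3 + 3·6^2 + 3·6 + 2; = 140744; G_4 = 140744−1 = 140743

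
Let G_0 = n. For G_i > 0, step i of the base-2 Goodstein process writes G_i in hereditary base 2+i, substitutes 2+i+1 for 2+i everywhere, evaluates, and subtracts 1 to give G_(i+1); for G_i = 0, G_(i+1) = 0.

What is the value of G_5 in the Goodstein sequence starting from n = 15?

6588344

i=0: 15 = 2^(2 + 1) + 2^2 + 2 + 1 (b=2); 2→3: 3^(3 + 1) + 3^3 + 3 + 1 = 112; 112−1 = 111
i=1: 111 = 3^(3 + 1) + 3^3 + 3 (b=3); 3→4: 4^(4 + 1) + 4^4 + 4 = 1284; 1284−1 = 1283
i=2: 1283 = 4^(4 + 1) + 4^4 + 3 (b=4); 4→5: 5^(5 + 1) + 5^5 + 3 = 18753; 18753−1 = 18752
i=3: 18752 = 5^(5 + 1) + 5^5 + 2 (b=5); 5→6: 6^(6 + 1) + 6^6 + 2 = 326594; 326594−1 = 326593
i=4: 326593 = 6^(6 + 1) + 6^6 + 1 (b=6); 6→7: 7^(7 + 1) + 7^7 + 1 = 6588345; 6588345−1 = 6588344
i=5: 6588344 = 7^(7 + 1) + 7^7 (b=7); 7→8: 8^(8 + 1) + 8^8 = 150994944; 150994944−1 = 150994943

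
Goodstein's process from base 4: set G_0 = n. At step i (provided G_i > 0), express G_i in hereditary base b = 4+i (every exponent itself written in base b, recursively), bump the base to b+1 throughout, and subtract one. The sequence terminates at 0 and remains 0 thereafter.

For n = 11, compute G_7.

G_0 = 11. HB_4(11) = 2·4 + 3. Bump = 13. G_1 = 12.
G_1 = 12. HB_5(12) = 2·5 + 2. Bump = 14. G_2 = 13.
G_2 = 13. HB_6(13) = 2·6 + 1. Bump = 15. G_3 = 14.
G_3 = 14. HB_7(14) = 2·7. Bump = 16. G_4 = 15.
G_4 = 15. HB_8(15) = 8 + 7. Bump = 16. G_5 = 15.
G_5 = 15. HB_9(15) = 9 + 6. Bump = 16. G_6 = 15.
G_6 = 15. HB_10(15) = 10 + 5. Bump = 16. G_7 = 15.

15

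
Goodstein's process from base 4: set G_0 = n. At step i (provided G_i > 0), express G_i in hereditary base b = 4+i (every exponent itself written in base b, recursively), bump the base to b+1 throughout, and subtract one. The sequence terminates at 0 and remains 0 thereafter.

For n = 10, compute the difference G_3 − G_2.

G_0 = 10. HB_4(10) = 2·4 + 2. Bump = 12. G_1 = 11.
G_1 = 11. HB_5(11) = 2·5 + 1. Bump = 13. G_2 = 12.
G_2 = 12. HB_6(12) = 2·6. Bump = 14. G_3 = 13.

1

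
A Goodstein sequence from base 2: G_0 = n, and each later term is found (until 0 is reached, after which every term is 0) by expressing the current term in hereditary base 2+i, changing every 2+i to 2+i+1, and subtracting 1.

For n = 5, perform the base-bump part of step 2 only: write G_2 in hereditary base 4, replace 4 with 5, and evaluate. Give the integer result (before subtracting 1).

(0) 5|_2 = 2^2 + 1 ↦ 3^3 + 1|_3 = 28 ⇒ 27
(1) 27|_3 = 3^3 ↦ 4^4|_4 = 256 ⇒ 255
(2) 255|_4 = 3·4^3 + 3·4^2 + 3·4 + 3 ↦ 3·5^3 + 3·5^2 + 3·5 + 3|_5 = 468 ⇒ 467

468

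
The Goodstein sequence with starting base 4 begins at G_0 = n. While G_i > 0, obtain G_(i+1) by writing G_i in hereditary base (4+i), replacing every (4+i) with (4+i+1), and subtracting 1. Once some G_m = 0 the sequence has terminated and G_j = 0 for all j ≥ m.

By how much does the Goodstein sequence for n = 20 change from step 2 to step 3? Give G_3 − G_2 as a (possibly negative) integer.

G_0=20  [base 4] 4^2 + 4  →[4↦5]→  5^2 + 5 = 30  −1 ⇒ G_1=29
G_1=29  [base 5] 5^2 + 4  →[5↦6]→  6^2 + 4 = 40  −1 ⇒ G_2=39
G_2=39  [base 6] 6^2 + 3  →[6↦7]→  7^2 + 3 = 52  −1 ⇒ G_3=51

12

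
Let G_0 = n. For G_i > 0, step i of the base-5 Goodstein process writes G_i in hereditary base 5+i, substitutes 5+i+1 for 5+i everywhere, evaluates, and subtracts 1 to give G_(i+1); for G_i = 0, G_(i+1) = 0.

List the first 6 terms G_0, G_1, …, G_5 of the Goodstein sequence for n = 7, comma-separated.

(0) 7|_5 = 5 + 2 ↦ 6 + 2|_6 = 8 ⇒ 7
(1) 7|_6 = 6 + 1 ↦ 7 + 1|_7 = 8 ⇒ 7
(2) 7|_7 = 7 ↦ 8|_8 = 8 ⇒ 7
(3) 7|_8 = 7 ↦ 7|_9 = 7 ⇒ 6
(4) 6|_9 = 6 ↦ 6|_10 = 6 ⇒ 5

7, 7, 7, 7, 6, 5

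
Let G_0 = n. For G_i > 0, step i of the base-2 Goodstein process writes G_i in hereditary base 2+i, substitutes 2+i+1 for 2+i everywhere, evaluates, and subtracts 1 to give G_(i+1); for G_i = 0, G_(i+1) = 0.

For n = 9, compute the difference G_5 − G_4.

9 —HB2→ 2^(2 + 1) + 1 —bump→ 3^(3 + 1) + 1 = 82 —(−1)→ 81
81 —HB3→ 3^(3 + 1) —bump→ 4^(4 + 1) = 1024 —(−1)→ 1023
1023 —HB4→ 3·4^4 + 3·4^3 + 3·4^2 + 3·4 + 3 —bump→ 3·5^5 + 3·5^3 + 3·5^2 + 3·5 + 3 = 9843 —(−1)→ 9842
9842 —HB5→ 3·5^5 + 3·5^3 + 3·5^2 + 3·5 + 2 —bump→ 3·6^6 + 3·6^3 + 3·6^2 + 3·6 + 2 = 140744 —(−1)→ 140743
140743 —HB6→ 3·6^6 + 3·6^3 + 3·6^2 + 3·6 + 1 —bump→ 3·7^7 + 3·7^3 + 3·7^2 + 3·7 + 1 = 2471827 —(−1)→ 2471826

2331083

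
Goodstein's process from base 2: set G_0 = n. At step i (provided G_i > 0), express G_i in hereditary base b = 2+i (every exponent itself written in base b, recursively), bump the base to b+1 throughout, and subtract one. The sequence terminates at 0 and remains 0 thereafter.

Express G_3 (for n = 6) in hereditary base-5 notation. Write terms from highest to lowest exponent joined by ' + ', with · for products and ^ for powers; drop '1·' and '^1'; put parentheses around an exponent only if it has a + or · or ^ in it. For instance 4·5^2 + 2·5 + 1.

(0) 6|_2 = 2^2 + 2 ↦ 3^3 + 3|_3 = 30 ⇒ 29
(1) 29|_3 = 3^3 + 2 ↦ 4^4 + 2|_4 = 258 ⇒ 257
(2) 257|_4 = 4^4 + 1 ↦ 5^5 + 1|_5 = 3126 ⇒ 3125
(3) 3125|_5 = 5^5 ↦ 6^6|_6 = 46656 ⇒ 46655

5^5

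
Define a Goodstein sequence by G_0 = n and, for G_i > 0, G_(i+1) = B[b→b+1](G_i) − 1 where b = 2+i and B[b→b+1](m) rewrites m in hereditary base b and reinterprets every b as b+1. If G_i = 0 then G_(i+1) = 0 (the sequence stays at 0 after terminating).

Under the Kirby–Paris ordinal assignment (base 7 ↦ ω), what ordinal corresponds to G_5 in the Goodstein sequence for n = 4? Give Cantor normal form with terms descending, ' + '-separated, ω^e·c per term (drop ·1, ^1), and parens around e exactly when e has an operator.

ω^2·2 + ω + 4

[0] 4 ≡ 2^2 (base 2). Lift 3: 27. −1: 26.
[1] 26 ≡ 2·3^2 + 2·3 + 2 (base 3). Lift 4: 42. −1: 41.
[2] 41 ≡ 2·4^2 + 2·4 + 1 (base 4). Lift 5: 61. −1: 60.
[3] 60 ≡ 2·5^2 + 2·5 (base 5). Lift 6: 84. −1: 83.
[4] 83 ≡ 2·6^2 + 6 + 5 (base 6). Lift 7: 110. −1: 109.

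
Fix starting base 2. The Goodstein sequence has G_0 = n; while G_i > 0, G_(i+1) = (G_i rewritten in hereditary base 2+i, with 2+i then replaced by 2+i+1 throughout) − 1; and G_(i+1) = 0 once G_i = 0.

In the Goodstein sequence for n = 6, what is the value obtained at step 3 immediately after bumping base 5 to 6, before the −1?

i=0: 6 = 2^2 + 2 (b=2); 2→3: 3^3 + 3 = 30; 30−1 = 29
i=1: 29 = 3^3 + 2 (b=3); 3→4: 4^4 + 2 = 258; 258−1 = 257
i=2: 257 = 4^4 + 1 (b=4); 4→5: 5^5 + 1 = 3126; 3126−1 = 3125

46656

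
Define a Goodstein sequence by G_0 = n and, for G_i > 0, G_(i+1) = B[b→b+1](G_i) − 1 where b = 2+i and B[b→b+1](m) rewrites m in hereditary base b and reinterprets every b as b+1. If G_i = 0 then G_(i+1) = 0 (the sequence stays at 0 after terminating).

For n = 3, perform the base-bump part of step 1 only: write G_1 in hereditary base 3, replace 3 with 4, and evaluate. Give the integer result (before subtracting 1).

G_0 = 3. HB_2(3) = 2 + 1. Bump = 4. G_1 = 3.
G_1 = 3. HB_3(3) = 3. Bump = 4. G_2 = 3.

4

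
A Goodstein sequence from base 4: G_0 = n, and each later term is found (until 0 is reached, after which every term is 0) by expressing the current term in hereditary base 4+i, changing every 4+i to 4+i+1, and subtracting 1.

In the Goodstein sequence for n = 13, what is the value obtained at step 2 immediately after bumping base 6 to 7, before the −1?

19

base 4: 13 = 3·4 + 1; at 5: 3·5 + 1 = 16; next = 15
base 5: 15 = 3·5; at 6: 3·6 = 18; next = 17
base 6: 17 = 2·6 + 5; at 7: 2·7 + 5 = 19; next = 18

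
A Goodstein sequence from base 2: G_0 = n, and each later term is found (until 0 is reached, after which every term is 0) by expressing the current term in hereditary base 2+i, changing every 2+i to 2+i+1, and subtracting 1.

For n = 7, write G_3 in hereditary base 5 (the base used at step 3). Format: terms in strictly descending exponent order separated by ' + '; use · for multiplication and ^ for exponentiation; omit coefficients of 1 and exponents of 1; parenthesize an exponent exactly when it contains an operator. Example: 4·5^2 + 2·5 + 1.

G_0=7  [base 2] 2^2 + 2 + 1  →[2↦3]→  3^3 + 3 + 1 = 31  −1 ⇒ G_1=30
G_1=30  [base 3] 3^3 + 3  →[3↦4]→  4^4 + 4 = 260  −1 ⇒ G_2=259
G_2=259  [base 4] 4^4 + 3  →[4↦5]→  5^5 + 3 = 3128  −1 ⇒ G_3=3127
G_3=3127  [base 5] 5^5 + 2  →[5↦6]→  6^6 + 2 = 46658  −1 ⇒ G_4=46657

5^5 + 2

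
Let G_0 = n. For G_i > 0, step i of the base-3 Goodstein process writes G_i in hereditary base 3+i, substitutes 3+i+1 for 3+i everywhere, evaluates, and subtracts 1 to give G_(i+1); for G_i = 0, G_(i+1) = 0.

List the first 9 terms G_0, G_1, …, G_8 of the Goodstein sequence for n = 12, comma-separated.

12, 19, 27, 37, 49, 63, 69, 75, 81

i=0: 12 = 3^2 + 3 (b=3); 3→4: 4^2 + 4 = 20; 20−1 = 19
i=1: 19 = 4^2 + 3 (b=4); 4→5: 5^2 + 3 = 28; 28−1 = 27
i=2: 27 = 5^2 + 2 (b=5); 5→6: 6^2 + 2 = 38; 38−1 = 37
i=3: 37 = 6^2 + 1 (b=6); 6→7: 7^2 + 1 = 50; 50−1 = 49
i=4: 49 = 7^2 (b=7); 7→8: 8^2 = 64; 64−1 = 63
i=5: 63 = 7·8 + 7 (b=8); 8→9: 7·9 + 7 = 70; 70−1 = 69
i=6: 69 = 7·9 + 6 (b=9); 9→10: 7·10 + 6 = 76; 76−1 = 75
i=7: 75 = 7·10 + 5 (b=10); 10→11: 7·11 + 5 = 82; 82−1 = 81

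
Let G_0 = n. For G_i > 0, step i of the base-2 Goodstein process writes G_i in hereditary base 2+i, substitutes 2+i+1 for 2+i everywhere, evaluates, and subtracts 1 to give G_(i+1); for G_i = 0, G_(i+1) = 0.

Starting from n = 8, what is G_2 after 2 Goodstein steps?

i=0: 8 = 2^(2 + 1) (b=2); 2→3: 3^(3 + 1) = 81; 81−1 = 80
i=1: 80 = 2·3^3 + 2·3^2 + 2·3 + 2 (b=3); 3→4: 2·4^4 + 2·4^2 + 2·4 + 2 = 554; 554−1 = 553
i=2: 553 = 2·4^4 + 2·4^2 + 2·4 + 1 (b=4); 4→5: 2·5^5 + 2·5^2 + 2·5 + 1 = 6311; 6311−1 = 6310

553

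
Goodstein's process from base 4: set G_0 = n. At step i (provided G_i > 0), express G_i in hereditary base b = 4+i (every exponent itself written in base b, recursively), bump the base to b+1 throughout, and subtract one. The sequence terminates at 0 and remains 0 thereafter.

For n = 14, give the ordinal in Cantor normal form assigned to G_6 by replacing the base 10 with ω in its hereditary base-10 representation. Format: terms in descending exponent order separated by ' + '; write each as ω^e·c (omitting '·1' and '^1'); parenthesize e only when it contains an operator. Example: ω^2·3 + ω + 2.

ω·2 + 3

G_0 = 14. HB_4(14) = 3·4 + 2. Bump = 17. G_1 = 16.
G_1 = 16. HB_5(16) = 3·5 + 1. Bump = 19. G_2 = 18.
G_2 = 18. HB_6(18) = 3·6. Bump = 21. G_3 = 20.
G_3 = 20. HB_7(20) = 2·7 + 6. Bump = 22. G_4 = 21.
G_4 = 21. HB_8(21) = 2·8 + 5. Bump = 23. G_5 = 22.
G_5 = 22. HB_9(22) = 2·9 + 4. Bump = 24. G_6 = 23.
G_6 = 23. HB_10(23) = 2·10 + 3. Bump = 25. G_7 = 24.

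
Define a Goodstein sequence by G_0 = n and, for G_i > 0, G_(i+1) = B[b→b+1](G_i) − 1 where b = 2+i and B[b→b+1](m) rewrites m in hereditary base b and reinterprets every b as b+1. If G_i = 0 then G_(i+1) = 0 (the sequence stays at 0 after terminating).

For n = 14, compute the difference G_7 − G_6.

G_0 = 14. HB_2(14) = 2^(2 + 1) + 2^2 + 2. Bump = 111. G_1 = 110.
G_1 = 110. HB_3(110) = 3^(3 + 1) + 3^3 + 2. Bump = 1282. G_2 = 1281.
G_2 = 1281. HB_4(1281) = 4^(4 + 1) + 4^4 + 1. Bump = 18751. G_3 = 18750.
G_3 = 18750. HB_5(18750) = 5^(5 + 1) + 5^5. Bump = 326592. G_4 = 326591.
G_4 = 326591. HB_6(326591) = 6^(6 + 1) + 5·6^5 + 5·6^4 + 5·6^3 + 5·6^2 + 5·6 + 5. Bump = 5862841. G_5 = 5862840.
G_5 = 5862840. HB_7(5862840) = 7^(7 + 1) + 5·7^5 + 5·7^4 + 5·7^3 + 5·7^2 + 5·7 + 4. Bump = 134404972. G_6 = 134404971.
G_6 = 134404971. HB_8(134404971) = 8^(8 + 1) + 5·8^5 + 5·8^4 + 5·8^3 + 5·8^2 + 5·8 + 3. Bump = 3487116549. G_7 = 3487116548.

3352711577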